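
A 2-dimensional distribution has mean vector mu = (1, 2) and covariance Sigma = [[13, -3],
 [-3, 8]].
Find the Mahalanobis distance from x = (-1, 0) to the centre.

Step 1 — centre the observation: (x - mu) = (-2, -2).

Step 2 — invert Sigma. det(Sigma) = 13·8 - (-3)² = 95.
  Sigma^{-1} = (1/det) · [[d, -b], [-b, a]] = [[0.0842, 0.0316],
 [0.0316, 0.1368]].

Step 3 — form the quadratic (x - mu)^T · Sigma^{-1} · (x - mu):
  Sigma^{-1} · (x - mu) = (-0.2316, -0.3368).
  (x - mu)^T · [Sigma^{-1} · (x - mu)] = (-2)·(-0.2316) + (-2)·(-0.3368) = 1.1368.

Step 4 — take square root: d = √(1.1368) ≈ 1.0662.

d(x, mu) = √(1.1368) ≈ 1.0662


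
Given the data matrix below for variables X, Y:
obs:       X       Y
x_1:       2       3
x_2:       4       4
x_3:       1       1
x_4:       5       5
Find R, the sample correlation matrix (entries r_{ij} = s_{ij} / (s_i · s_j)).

Step 1 — column means:
  mean(X) = (2 + 4 + 1 + 5) / 4 = 12/4 = 3
  mean(Y) = (3 + 4 + 1 + 5) / 4 = 13/4 = 3.25

Step 2 — sample variances and covariances s[i,j] = (1/(n-1)) · Σ_k (x_{k,i} - mean_i) · (x_{k,j} - mean_j), with n-1 = 3:
  s[X,X] = ((-1)·(-1) + (1)·(1) + (-2)·(-2) + (2)·(2)) / 3 = 10/3 = 3.3333
  s[X,Y] = ((-1)·(-0.25) + (1)·(0.75) + (-2)·(-2.25) + (2)·(1.75)) / 3 = 9/3 = 3
  s[Y,Y] = ((-0.25)·(-0.25) + (0.75)·(0.75) + (-2.25)·(-2.25) + (1.75)·(1.75)) / 3 = 8.75/3 = 2.9167
  Sample standard deviations s_i = √(s[i,i]):
  s(X) = √(3.3333) = 1.8257
  s(Y) = √(2.9167) = 1.7078

Step 3 — r_{ij} = s_{ij} / (s_i · s_j):
  r[X,X] = 1 (diagonal).
  r[X,Y] = 3 / (1.8257 · 1.7078) = 3 / 3.118 = 0.9621
  r[Y,Y] = 1 (diagonal).

R is symmetric with unit diagonal. Assembling:

R = [[1, 0.9621],
 [0.9621, 1]]


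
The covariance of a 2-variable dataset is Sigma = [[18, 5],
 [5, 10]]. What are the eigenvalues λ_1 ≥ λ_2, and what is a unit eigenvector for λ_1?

Step 1 — characteristic polynomial of 2×2 Sigma:
  det(Sigma - λI) = λ² - trace · λ + det = 0.
  trace = 18 + 10 = 28, det = 18·10 - (5)² = 155.
Step 2 — discriminant:
  Δ = trace² - 4·det = 784 - 620 = 164.
Step 3 — eigenvalues:
  λ = (trace ± √Δ)/2 = (28 ± 12.8062)/2,
  λ_1 = 20.4031,  λ_2 = 7.5969.

Step 4 — unit eigenvector for λ_1: solve (Sigma - λ_1 I)v = 0. First row:
  (18 - 20.4031)·v_x + (5)·v_y = 0, i.e. (-2.4031)·v_x + (5)·v_y = 0,
  so v ∝ (b, λ_1 - a) = (5, 2.4031) = u.
  ||u|| = √((5)² + (2.4031)²) = √(30.775) ≈ 5.5475,
  v_1 = u/||u|| ≈ (0.9013, 0.4332) (||v_1|| = 1).

λ_1 = 20.4031,  λ_2 = 7.5969;  v_1 ≈ (0.9013, 0.4332)


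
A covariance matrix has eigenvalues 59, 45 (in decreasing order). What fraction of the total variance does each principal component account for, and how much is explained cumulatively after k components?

Step 1 — total variance = trace(Sigma) = Σ λ_i = 59 + 45 = 104.

Step 2 — fraction explained by component i = λ_i / Σ λ:
  PC1: 59/104 = 0.5673
  PC2: 45/104 = 0.4327

Step 3 — cumulative fraction after k components = (λ_1 + ... + λ_k) / Σ λ:
  k = 1: 59/104 = 0.5673
  k = 2: (59 + 45)/104 = 104/104 = 1

Summary (fraction, with percent):

explained: PC1 0.5673 (56.73%), PC2 0.4327 (43.27%);  cumulative: 0.5673, 1


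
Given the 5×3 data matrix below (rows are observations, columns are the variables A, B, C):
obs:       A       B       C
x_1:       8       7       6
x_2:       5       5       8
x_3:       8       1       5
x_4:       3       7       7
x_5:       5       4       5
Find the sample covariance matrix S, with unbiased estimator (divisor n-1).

Step 1 — column means:
  mean(A) = (8 + 5 + 8 + 3 + 5) / 5 = 29/5 = 5.8
  mean(B) = (7 + 5 + 1 + 7 + 4) / 5 = 24/5 = 4.8
  mean(C) = (6 + 8 + 5 + 7 + 5) / 5 = 31/5 = 6.2

Step 2 — sample covariance S[i,j] = (1/(n-1)) · Σ_k (x_{k,i} - mean_i) · (x_{k,j} - mean_j), with n-1 = 4.
  S[A,A] = ((2.2)·(2.2) + (-0.8)·(-0.8) + (2.2)·(2.2) + (-2.8)·(-2.8) + (-0.8)·(-0.8)) / 4 = 18.8/4 = 4.7
  S[A,B] = ((2.2)·(2.2) + (-0.8)·(0.2) + (2.2)·(-3.8) + (-2.8)·(2.2) + (-0.8)·(-0.8)) / 4 = -9.2/4 = -2.3
  S[A,C] = ((2.2)·(-0.2) + (-0.8)·(1.8) + (2.2)·(-1.2) + (-2.8)·(0.8) + (-0.8)·(-1.2)) / 4 = -5.8/4 = -1.45
  S[B,B] = ((2.2)·(2.2) + (0.2)·(0.2) + (-3.8)·(-3.8) + (2.2)·(2.2) + (-0.8)·(-0.8)) / 4 = 24.8/4 = 6.2
  S[B,C] = ((2.2)·(-0.2) + (0.2)·(1.8) + (-3.8)·(-1.2) + (2.2)·(0.8) + (-0.8)·(-1.2)) / 4 = 7.2/4 = 1.8
  S[C,C] = ((-0.2)·(-0.2) + (1.8)·(1.8) + (-1.2)·(-1.2) + (0.8)·(0.8) + (-1.2)·(-1.2)) / 4 = 6.8/4 = 1.7

S is symmetric (S[j,i] = S[i,j]). Assembling:

S = [[4.7, -2.3, -1.45],
 [-2.3, 6.2, 1.8],
 [-1.45, 1.8, 1.7]]


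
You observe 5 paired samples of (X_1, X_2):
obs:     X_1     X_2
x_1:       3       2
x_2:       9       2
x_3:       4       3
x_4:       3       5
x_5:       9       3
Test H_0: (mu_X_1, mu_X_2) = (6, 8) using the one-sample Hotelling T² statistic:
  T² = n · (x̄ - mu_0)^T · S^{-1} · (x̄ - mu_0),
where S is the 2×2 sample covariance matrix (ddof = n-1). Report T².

Step 1 — sample mean vector:
  mean(X_1) = (3 + 9 + 4 + 3 + 9) / 5 = 28/5 = 5.6
  mean(X_2) = (2 + 2 + 3 + 5 + 3) / 5 = 15/5 = 3
  x̄ = (5.6, 3),  deviation x̄ - mu_0 = (5.6, 3) - (6, 8) = (-0.4, -5).

Step 2 — sample covariance matrix, S[i,j] = (1/(n-1)) · Σ_k (x_{k,i} - mean_i) · (x_{k,j} - mean_j), divisor n-1 = 4:
  S[X_1,X_1] = ((-2.6)·(-2.6) + (3.4)·(3.4) + (-1.6)·(-1.6) + (-2.6)·(-2.6) + (3.4)·(3.4)) / 4 = 39.2/4 = 9.8
  S[X_1,X_2] = ((-2.6)·(-1) + (3.4)·(-1) + (-1.6)·(0) + (-2.6)·(2) + (3.4)·(0)) / 4 = -6/4 = -1.5
  S[X_2,X_2] = ((-1)·(-1) + (-1)·(-1) + (0)·(0) + (2)·(2) + (0)·(0)) / 4 = 6/4 = 1.5
  S = [[9.8, -1.5],
 [-1.5, 1.5]].

Step 3 — invert S. det(S) = 9.8·1.5 - (-1.5)² = 12.45.
  S^{-1} = (1/det) · [[d, -b], [-b, a]] = [[0.1205, 0.1205],
 [0.1205, 0.7871]].

Step 4 — quadratic form (x̄ - mu_0)^T · S^{-1} · (x̄ - mu_0):
  S^{-1} · (x̄ - mu_0) = (-0.6506, -3.9839),
  (x̄ - mu_0)^T · [...] = (-0.4)·(-0.6506) + (-5)·(-3.9839) = 20.1799.

Step 5 — scale by n: T² = 5 · 20.1799 = 100.8996.

T² ≈ 100.8996


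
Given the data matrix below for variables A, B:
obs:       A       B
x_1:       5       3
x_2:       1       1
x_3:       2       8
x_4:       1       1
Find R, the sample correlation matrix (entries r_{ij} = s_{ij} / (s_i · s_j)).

Step 1 — column means:
  mean(A) = (5 + 1 + 2 + 1) / 4 = 9/4 = 2.25
  mean(B) = (3 + 1 + 8 + 1) / 4 = 13/4 = 3.25

Step 2 — sample variances and covariances s[i,j] = (1/(n-1)) · Σ_k (x_{k,i} - mean_i) · (x_{k,j} - mean_j), with n-1 = 3:
  s[A,A] = ((2.75)·(2.75) + (-1.25)·(-1.25) + (-0.25)·(-0.25) + (-1.25)·(-1.25)) / 3 = 10.75/3 = 3.5833
  s[A,B] = ((2.75)·(-0.25) + (-1.25)·(-2.25) + (-0.25)·(4.75) + (-1.25)·(-2.25)) / 3 = 3.75/3 = 1.25
  s[B,B] = ((-0.25)·(-0.25) + (-2.25)·(-2.25) + (4.75)·(4.75) + (-2.25)·(-2.25)) / 3 = 32.75/3 = 10.9167
  Sample standard deviations s_i = √(s[i,i]):
  s(A) = √(3.5833) = 1.893
  s(B) = √(10.9167) = 3.304

Step 3 — r_{ij} = s_{ij} / (s_i · s_j):
  r[A,A] = 1 (diagonal).
  r[A,B] = 1.25 / (1.893 · 3.304) = 1.25 / 6.2544 = 0.1999
  r[B,B] = 1 (diagonal).

R is symmetric with unit diagonal. Assembling:

R = [[1, 0.1999],
 [0.1999, 1]]


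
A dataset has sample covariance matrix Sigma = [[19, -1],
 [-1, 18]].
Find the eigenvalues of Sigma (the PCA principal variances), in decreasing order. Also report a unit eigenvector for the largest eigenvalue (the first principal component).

Step 1 — characteristic polynomial of 2×2 Sigma:
  det(Sigma - λI) = λ² - trace · λ + det = 0.
  trace = 19 + 18 = 37, det = 19·18 - (-1)² = 341.
Step 2 — discriminant:
  Δ = trace² - 4·det = 1369 - 1364 = 5.
Step 3 — eigenvalues:
  λ = (trace ± √Δ)/2 = (37 ± 2.2361)/2,
  λ_1 = 19.618,  λ_2 = 17.382.

Step 4 — unit eigenvector for λ_1: solve (Sigma - λ_1 I)v = 0. First row:
  (19 - 19.618)·v_x + (-1)·v_y = 0, i.e. (-0.618)·v_x + (-1)·v_y = 0,
  so v ∝ (b, λ_1 - a) = (-1, 0.618); multiply by -1 so the first entry is positive: u = (1, -0.618).
  ||u|| = √((1)² + (-0.618)²) = √(1.382) ≈ 1.1756,
  v_1 = u/||u|| ≈ (0.8507, -0.5257) (||v_1|| = 1).

λ_1 = 19.618,  λ_2 = 17.382;  v_1 ≈ (0.8507, -0.5257)


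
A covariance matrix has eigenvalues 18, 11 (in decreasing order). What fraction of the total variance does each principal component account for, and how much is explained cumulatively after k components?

Step 1 — total variance = trace(Sigma) = Σ λ_i = 18 + 11 = 29.

Step 2 — fraction explained by component i = λ_i / Σ λ:
  PC1: 18/29 = 0.6207
  PC2: 11/29 = 0.3793

Step 3 — cumulative fraction after k components = (λ_1 + ... + λ_k) / Σ λ:
  k = 1: 18/29 = 0.6207
  k = 2: (18 + 11)/29 = 29/29 = 1

Summary (fraction, with percent):

explained: PC1 0.6207 (62.07%), PC2 0.3793 (37.93%);  cumulative: 0.6207, 1


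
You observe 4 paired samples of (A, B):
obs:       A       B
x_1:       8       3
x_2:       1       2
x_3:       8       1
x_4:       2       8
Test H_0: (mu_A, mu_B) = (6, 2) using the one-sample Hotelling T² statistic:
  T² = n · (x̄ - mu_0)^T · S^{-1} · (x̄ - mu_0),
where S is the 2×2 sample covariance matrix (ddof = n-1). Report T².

Step 1 — sample mean vector:
  mean(A) = (8 + 1 + 8 + 2) / 4 = 19/4 = 4.75
  mean(B) = (3 + 2 + 1 + 8) / 4 = 14/4 = 3.5
  x̄ = (4.75, 3.5),  deviation x̄ - mu_0 = (4.75, 3.5) - (6, 2) = (-1.25, 1.5).

Step 2 — sample covariance matrix, S[i,j] = (1/(n-1)) · Σ_k (x_{k,i} - mean_i) · (x_{k,j} - mean_j), divisor n-1 = 3:
  S[A,A] = ((3.25)·(3.25) + (-3.75)·(-3.75) + (3.25)·(3.25) + (-2.75)·(-2.75)) / 3 = 42.75/3 = 14.25
  S[A,B] = ((3.25)·(-0.5) + (-3.75)·(-1.5) + (3.25)·(-2.5) + (-2.75)·(4.5)) / 3 = -16.5/3 = -5.5
  S[B,B] = ((-0.5)·(-0.5) + (-1.5)·(-1.5) + (-2.5)·(-2.5) + (4.5)·(4.5)) / 3 = 29/3 = 9.6667
  S = [[14.25, -5.5],
 [-5.5, 9.6667]].

Step 3 — invert S. det(S) = 14.25·9.6667 - (-5.5)² = 107.5.
  S^{-1} = (1/det) · [[d, -b], [-b, a]] = [[0.0899, 0.0512],
 [0.0512, 0.1326]].

Step 4 — quadratic form (x̄ - mu_0)^T · S^{-1} · (x̄ - mu_0):
  S^{-1} · (x̄ - mu_0) = (-0.0357, 0.1349),
  (x̄ - mu_0)^T · [...] = (-1.25)·(-0.0357) + (1.5)·(0.1349) = 0.2469.

Step 5 — scale by n: T² = 4 · 0.2469 = 0.9876.

T² ≈ 0.9876


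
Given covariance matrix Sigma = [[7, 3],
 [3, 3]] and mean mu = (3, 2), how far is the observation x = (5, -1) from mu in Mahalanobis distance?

Step 1 — centre the observation: (x - mu) = (2, -3).

Step 2 — invert Sigma. det(Sigma) = 7·3 - (3)² = 12.
  Sigma^{-1} = (1/det) · [[d, -b], [-b, a]] = [[0.25, -0.25],
 [-0.25, 0.5833]].

Step 3 — form the quadratic (x - mu)^T · Sigma^{-1} · (x - mu):
  Sigma^{-1} · (x - mu) = (1.25, -2.25).
  (x - mu)^T · [Sigma^{-1} · (x - mu)] = (2)·(1.25) + (-3)·(-2.25) = 9.25.

Step 4 — take square root: d = √(9.25) ≈ 3.0414.

d(x, mu) = √(9.25) ≈ 3.0414


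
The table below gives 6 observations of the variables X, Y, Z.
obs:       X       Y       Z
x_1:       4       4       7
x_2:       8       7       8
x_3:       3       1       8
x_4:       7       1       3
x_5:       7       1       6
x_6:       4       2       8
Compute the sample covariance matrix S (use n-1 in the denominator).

Step 1 — column means:
  mean(X) = (4 + 8 + 3 + 7 + 7 + 4) / 6 = 33/6 = 5.5
  mean(Y) = (4 + 7 + 1 + 1 + 1 + 2) / 6 = 16/6 = 2.6667
  mean(Z) = (7 + 8 + 8 + 3 + 6 + 8) / 6 = 40/6 = 6.6667

Step 2 — sample covariance S[i,j] = (1/(n-1)) · Σ_k (x_{k,i} - mean_i) · (x_{k,j} - mean_j), with n-1 = 5.
  S[X,X] = ((-1.5)·(-1.5) + (2.5)·(2.5) + (-2.5)·(-2.5) + (1.5)·(1.5) + (1.5)·(1.5) + (-1.5)·(-1.5)) / 5 = 21.5/5 = 4.3
  S[X,Y] = ((-1.5)·(1.3333) + (2.5)·(4.3333) + (-2.5)·(-1.6667) + (1.5)·(-1.6667) + (1.5)·(-1.6667) + (-1.5)·(-0.6667)) / 5 = 9/5 = 1.8
  S[X,Z] = ((-1.5)·(0.3333) + (2.5)·(1.3333) + (-2.5)·(1.3333) + (1.5)·(-3.6667) + (1.5)·(-0.6667) + (-1.5)·(1.3333)) / 5 = -9/5 = -1.8
  S[Y,Y] = ((1.3333)·(1.3333) + (4.3333)·(4.3333) + (-1.6667)·(-1.6667) + (-1.6667)·(-1.6667) + (-1.6667)·(-1.6667) + (-0.6667)·(-0.6667)) / 5 = 29.3333/5 = 5.8667
  S[Y,Z] = ((1.3333)·(0.3333) + (4.3333)·(1.3333) + (-1.6667)·(1.3333) + (-1.6667)·(-3.6667) + (-1.6667)·(-0.6667) + (-0.6667)·(1.3333)) / 5 = 10.3333/5 = 2.0667
  S[Z,Z] = ((0.3333)·(0.3333) + (1.3333)·(1.3333) + (1.3333)·(1.3333) + (-3.6667)·(-3.6667) + (-0.6667)·(-0.6667) + (1.3333)·(1.3333)) / 5 = 19.3333/5 = 3.8667

S is symmetric (S[j,i] = S[i,j]). Assembling:

S = [[4.3, 1.8, -1.8],
 [1.8, 5.8667, 2.0667],
 [-1.8, 2.0667, 3.8667]]


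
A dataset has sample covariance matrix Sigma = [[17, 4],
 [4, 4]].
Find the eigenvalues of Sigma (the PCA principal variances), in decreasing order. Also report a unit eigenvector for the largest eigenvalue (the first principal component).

Step 1 — characteristic polynomial of 2×2 Sigma:
  det(Sigma - λI) = λ² - trace · λ + det = 0.
  trace = 17 + 4 = 21, det = 17·4 - (4)² = 52.
Step 2 — discriminant:
  Δ = trace² - 4·det = 441 - 208 = 233.
Step 3 — eigenvalues:
  λ = (trace ± √Δ)/2 = (21 ± 15.2643)/2,
  λ_1 = 18.1322,  λ_2 = 2.8678.

Step 4 — unit eigenvector for λ_1: solve (Sigma - λ_1 I)v = 0. First row:
  (17 - 18.1322)·v_x + (4)·v_y = 0, i.e. (-1.1322)·v_x + (4)·v_y = 0,
  so v ∝ (b, λ_1 - a) = (4, 1.1322) = u.
  ||u|| = √((4)² + (1.1322)²) = √(17.2818) ≈ 4.1571,
  v_1 = u/||u|| ≈ (0.9622, 0.2723) (||v_1|| = 1).

λ_1 = 18.1322,  λ_2 = 2.8678;  v_1 ≈ (0.9622, 0.2723)


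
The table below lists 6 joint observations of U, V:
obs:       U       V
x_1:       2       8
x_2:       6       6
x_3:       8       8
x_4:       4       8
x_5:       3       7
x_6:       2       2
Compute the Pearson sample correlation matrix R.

Step 1 — column means:
  mean(U) = (2 + 6 + 8 + 4 + 3 + 2) / 6 = 25/6 = 4.1667
  mean(V) = (8 + 6 + 8 + 8 + 7 + 2) / 6 = 39/6 = 6.5

Step 2 — sample variances and covariances s[i,j] = (1/(n-1)) · Σ_k (x_{k,i} - mean_i) · (x_{k,j} - mean_j), with n-1 = 5:
  s[U,U] = ((-2.1667)·(-2.1667) + (1.8333)·(1.8333) + (3.8333)·(3.8333) + (-0.1667)·(-0.1667) + (-1.1667)·(-1.1667) + (-2.1667)·(-2.1667)) / 5 = 28.8333/5 = 5.7667
  s[U,V] = ((-2.1667)·(1.5) + (1.8333)·(-0.5) + (3.8333)·(1.5) + (-0.1667)·(1.5) + (-1.1667)·(0.5) + (-2.1667)·(-4.5)) / 5 = 10.5/5 = 2.1
  s[V,V] = ((1.5)·(1.5) + (-0.5)·(-0.5) + (1.5)·(1.5) + (1.5)·(1.5) + (0.5)·(0.5) + (-4.5)·(-4.5)) / 5 = 27.5/5 = 5.5
  Sample standard deviations s_i = √(s[i,i]):
  s(U) = √(5.7667) = 2.4014
  s(V) = √(5.5) = 2.3452

Step 3 — r_{ij} = s_{ij} / (s_i · s_j):
  r[U,U] = 1 (diagonal).
  r[U,V] = 2.1 / (2.4014 · 2.3452) = 2.1 / 5.6318 = 0.3729
  r[V,V] = 1 (diagonal).

R is symmetric with unit diagonal. Assembling:

R = [[1, 0.3729],
 [0.3729, 1]]


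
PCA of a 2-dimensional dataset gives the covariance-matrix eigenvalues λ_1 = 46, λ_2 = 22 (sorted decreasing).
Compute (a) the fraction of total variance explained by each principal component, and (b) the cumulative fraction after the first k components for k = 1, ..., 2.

Step 1 — total variance = trace(Sigma) = Σ λ_i = 46 + 22 = 68.

Step 2 — fraction explained by component i = λ_i / Σ λ:
  PC1: 46/68 = 0.6765
  PC2: 22/68 = 0.3235

Step 3 — cumulative fraction after k components = (λ_1 + ... + λ_k) / Σ λ:
  k = 1: 46/68 = 0.6765
  k = 2: (46 + 22)/68 = 68/68 = 1

Summary (fraction, with percent):

explained: PC1 0.6765 (67.65%), PC2 0.3235 (32.35%);  cumulative: 0.6765, 1


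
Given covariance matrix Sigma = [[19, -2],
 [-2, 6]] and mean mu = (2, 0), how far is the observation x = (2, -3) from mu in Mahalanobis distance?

Step 1 — centre the observation: (x - mu) = (0, -3).

Step 2 — invert Sigma. det(Sigma) = 19·6 - (-2)² = 110.
  Sigma^{-1} = (1/det) · [[d, -b], [-b, a]] = [[0.0545, 0.0182],
 [0.0182, 0.1727]].

Step 3 — form the quadratic (x - mu)^T · Sigma^{-1} · (x - mu):
  Sigma^{-1} · (x - mu) = (-0.0545, -0.5182).
  (x - mu)^T · [Sigma^{-1} · (x - mu)] = (0)·(-0.0545) + (-3)·(-0.5182) = 1.5545.

Step 4 — take square root: d = √(1.5545) ≈ 1.2468.

d(x, mu) = √(1.5545) ≈ 1.2468


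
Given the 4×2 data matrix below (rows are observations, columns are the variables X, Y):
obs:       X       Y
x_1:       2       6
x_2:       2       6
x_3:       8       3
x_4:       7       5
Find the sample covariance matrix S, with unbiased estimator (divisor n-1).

Step 1 — column means:
  mean(X) = (2 + 2 + 8 + 7) / 4 = 19/4 = 4.75
  mean(Y) = (6 + 6 + 3 + 5) / 4 = 20/4 = 5

Step 2 — sample covariance S[i,j] = (1/(n-1)) · Σ_k (x_{k,i} - mean_i) · (x_{k,j} - mean_j), with n-1 = 3.
  S[X,X] = ((-2.75)·(-2.75) + (-2.75)·(-2.75) + (3.25)·(3.25) + (2.25)·(2.25)) / 3 = 30.75/3 = 10.25
  S[X,Y] = ((-2.75)·(1) + (-2.75)·(1) + (3.25)·(-2) + (2.25)·(0)) / 3 = -12/3 = -4
  S[Y,Y] = ((1)·(1) + (1)·(1) + (-2)·(-2) + (0)·(0)) / 3 = 6/3 = 2

S is symmetric (S[j,i] = S[i,j]). Assembling:

S = [[10.25, -4],
 [-4, 2]]


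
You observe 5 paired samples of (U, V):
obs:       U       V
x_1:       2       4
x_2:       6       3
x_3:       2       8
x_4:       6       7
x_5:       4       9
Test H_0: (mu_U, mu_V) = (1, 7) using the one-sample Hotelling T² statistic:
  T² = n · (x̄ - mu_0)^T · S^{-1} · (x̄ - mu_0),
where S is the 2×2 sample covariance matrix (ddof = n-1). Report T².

Step 1 — sample mean vector:
  mean(U) = (2 + 6 + 2 + 6 + 4) / 5 = 20/5 = 4
  mean(V) = (4 + 3 + 8 + 7 + 9) / 5 = 31/5 = 6.2
  x̄ = (4, 6.2),  deviation x̄ - mu_0 = (4, 6.2) - (1, 7) = (3, -0.8).

Step 2 — sample covariance matrix, S[i,j] = (1/(n-1)) · Σ_k (x_{k,i} - mean_i) · (x_{k,j} - mean_j), divisor n-1 = 4:
  S[U,U] = ((-2)·(-2) + (2)·(2) + (-2)·(-2) + (2)·(2) + (0)·(0)) / 4 = 16/4 = 4
  S[U,V] = ((-2)·(-2.2) + (2)·(-3.2) + (-2)·(1.8) + (2)·(0.8) + (0)·(2.8)) / 4 = -4/4 = -1
  S[V,V] = ((-2.2)·(-2.2) + (-3.2)·(-3.2) + (1.8)·(1.8) + (0.8)·(0.8) + (2.8)·(2.8)) / 4 = 26.8/4 = 6.7
  S = [[4, -1],
 [-1, 6.7]].

Step 3 — invert S. det(S) = 4·6.7 - (-1)² = 25.8.
  S^{-1} = (1/det) · [[d, -b], [-b, a]] = [[0.2597, 0.0388],
 [0.0388, 0.155]].

Step 4 — quadratic form (x̄ - mu_0)^T · S^{-1} · (x̄ - mu_0):
  S^{-1} · (x̄ - mu_0) = (0.7481, -0.0078),
  (x̄ - mu_0)^T · [...] = (3)·(0.7481) + (-0.8)·(-0.0078) = 2.2504.

Step 5 — scale by n: T² = 5 · 2.2504 = 11.2519.

T² ≈ 11.2519


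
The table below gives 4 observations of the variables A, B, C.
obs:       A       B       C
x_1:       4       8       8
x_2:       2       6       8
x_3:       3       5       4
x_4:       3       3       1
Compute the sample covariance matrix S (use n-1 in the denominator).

Step 1 — column means:
  mean(A) = (4 + 2 + 3 + 3) / 4 = 12/4 = 3
  mean(B) = (8 + 6 + 5 + 3) / 4 = 22/4 = 5.5
  mean(C) = (8 + 8 + 4 + 1) / 4 = 21/4 = 5.25

Step 2 — sample covariance S[i,j] = (1/(n-1)) · Σ_k (x_{k,i} - mean_i) · (x_{k,j} - mean_j), with n-1 = 3.
  S[A,A] = ((1)·(1) + (-1)·(-1) + (0)·(0) + (0)·(0)) / 3 = 2/3 = 0.6667
  S[A,B] = ((1)·(2.5) + (-1)·(0.5) + (0)·(-0.5) + (0)·(-2.5)) / 3 = 2/3 = 0.6667
  S[A,C] = ((1)·(2.75) + (-1)·(2.75) + (0)·(-1.25) + (0)·(-4.25)) / 3 = 0/3 = 0
  S[B,B] = ((2.5)·(2.5) + (0.5)·(0.5) + (-0.5)·(-0.5) + (-2.5)·(-2.5)) / 3 = 13/3 = 4.3333
  S[B,C] = ((2.5)·(2.75) + (0.5)·(2.75) + (-0.5)·(-1.25) + (-2.5)·(-4.25)) / 3 = 19.5/3 = 6.5
  S[C,C] = ((2.75)·(2.75) + (2.75)·(2.75) + (-1.25)·(-1.25) + (-4.25)·(-4.25)) / 3 = 34.75/3 = 11.5833

S is symmetric (S[j,i] = S[i,j]). Assembling:

S = [[0.6667, 0.6667, 0],
 [0.6667, 4.3333, 6.5],
 [0, 6.5, 11.5833]]


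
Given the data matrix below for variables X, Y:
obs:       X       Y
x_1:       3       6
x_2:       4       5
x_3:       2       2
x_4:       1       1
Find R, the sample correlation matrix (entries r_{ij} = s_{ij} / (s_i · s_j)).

Step 1 — column means:
  mean(X) = (3 + 4 + 2 + 1) / 4 = 10/4 = 2.5
  mean(Y) = (6 + 5 + 2 + 1) / 4 = 14/4 = 3.5

Step 2 — sample variances and covariances s[i,j] = (1/(n-1)) · Σ_k (x_{k,i} - mean_i) · (x_{k,j} - mean_j), with n-1 = 3:
  s[X,X] = ((0.5)·(0.5) + (1.5)·(1.5) + (-0.5)·(-0.5) + (-1.5)·(-1.5)) / 3 = 5/3 = 1.6667
  s[X,Y] = ((0.5)·(2.5) + (1.5)·(1.5) + (-0.5)·(-1.5) + (-1.5)·(-2.5)) / 3 = 8/3 = 2.6667
  s[Y,Y] = ((2.5)·(2.5) + (1.5)·(1.5) + (-1.5)·(-1.5) + (-2.5)·(-2.5)) / 3 = 17/3 = 5.6667
  Sample standard deviations s_i = √(s[i,i]):
  s(X) = √(1.6667) = 1.291
  s(Y) = √(5.6667) = 2.3805

Step 3 — r_{ij} = s_{ij} / (s_i · s_j):
  r[X,X] = 1 (diagonal).
  r[X,Y] = 2.6667 / (1.291 · 2.3805) = 2.6667 / 3.0732 = 0.8677
  r[Y,Y] = 1 (diagonal).

R is symmetric with unit diagonal. Assembling:

R = [[1, 0.8677],
 [0.8677, 1]]


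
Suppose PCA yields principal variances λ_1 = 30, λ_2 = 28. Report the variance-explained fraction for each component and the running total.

Step 1 — total variance = trace(Sigma) = Σ λ_i = 30 + 28 = 58.

Step 2 — fraction explained by component i = λ_i / Σ λ:
  PC1: 30/58 = 0.5172
  PC2: 28/58 = 0.4828

Step 3 — cumulative fraction after k components = (λ_1 + ... + λ_k) / Σ λ:
  k = 1: 30/58 = 0.5172
  k = 2: (30 + 28)/58 = 58/58 = 1

Summary (fraction, with percent):

explained: PC1 0.5172 (51.72%), PC2 0.4828 (48.28%);  cumulative: 0.5172, 1


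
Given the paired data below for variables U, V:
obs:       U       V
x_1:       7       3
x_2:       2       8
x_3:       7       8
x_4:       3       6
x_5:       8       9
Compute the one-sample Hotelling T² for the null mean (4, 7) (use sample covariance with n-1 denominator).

Step 1 — sample mean vector:
  mean(U) = (7 + 2 + 7 + 3 + 8) / 5 = 27/5 = 5.4
  mean(V) = (3 + 8 + 8 + 6 + 9) / 5 = 34/5 = 6.8
  x̄ = (5.4, 6.8),  deviation x̄ - mu_0 = (5.4, 6.8) - (4, 7) = (1.4, -0.2).

Step 2 — sample covariance matrix, S[i,j] = (1/(n-1)) · Σ_k (x_{k,i} - mean_i) · (x_{k,j} - mean_j), divisor n-1 = 4:
  S[U,U] = ((1.6)·(1.6) + (-3.4)·(-3.4) + (1.6)·(1.6) + (-2.4)·(-2.4) + (2.6)·(2.6)) / 4 = 29.2/4 = 7.3
  S[U,V] = ((1.6)·(-3.8) + (-3.4)·(1.2) + (1.6)·(1.2) + (-2.4)·(-0.8) + (2.6)·(2.2)) / 4 = -0.6/4 = -0.15
  S[V,V] = ((-3.8)·(-3.8) + (1.2)·(1.2) + (1.2)·(1.2) + (-0.8)·(-0.8) + (2.2)·(2.2)) / 4 = 22.8/4 = 5.7
  S = [[7.3, -0.15],
 [-0.15, 5.7]].

Step 3 — invert S. det(S) = 7.3·5.7 - (-0.15)² = 41.5875.
  S^{-1} = (1/det) · [[d, -b], [-b, a]] = [[0.1371, 0.0036],
 [0.0036, 0.1755]].

Step 4 — quadratic form (x̄ - mu_0)^T · S^{-1} · (x̄ - mu_0):
  S^{-1} · (x̄ - mu_0) = (0.1912, -0.0301),
  (x̄ - mu_0)^T · [...] = (1.4)·(0.1912) + (-0.2)·(-0.0301) = 0.2736.

Step 5 — scale by n: T² = 5 · 0.2736 = 1.3682.

T² ≈ 1.3682


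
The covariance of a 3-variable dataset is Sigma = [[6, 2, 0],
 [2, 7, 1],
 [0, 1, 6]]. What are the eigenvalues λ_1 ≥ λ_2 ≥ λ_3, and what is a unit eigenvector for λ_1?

Step 1 — characteristic polynomial p(λ) = det(λI - Sigma) = λ³ - tr·λ² + c_1·λ - det, where tr = trace, c_1 = sum of the principal 2×2 minors, det = det(Sigma):
  tr = 6 + 7 + 6 = 19,
  c_1 = (6·7 - (2)²) + (6·6 - (0)²) + (7·6 - (1)²) = 38 + 36 + 41 = 115,
  det = 6·(7·6 - (1)²) - (2)·((2)·6 - (1)·(0)) + (0)·((2)·(1) - 7·(0)) = 6·(41) - (2)·(12) + (0)·(2) = 222.
  So p(λ) = λ³ - 19λ² + 115λ - 222.
Step 2 — look for an integer root (rational root theorem: any rational root is an integer divisor of 222). Testing λ = 6:
  p(6) = 216 - 684 + 690 - 222 = 0  ✓
  Dividing out (λ - 6): p(λ) = (λ - 6)(λ² - 13λ + 37).
Step 3 — remaining eigenvalues from the quadratic λ² - 13λ + 37 = 0:
  Δ = 13² - 4·37 = 169 - 148 = 21,  λ = (13 ± √21)/2 = (13 ± 4.5826)/2 ≈ 8.7913 or 4.2087.
  Sorted: λ_1 = 8.7913,  λ_2 = 6,  λ_3 = 4.2087  (check: sum = 19 = tr ✓).

Step 4 — unit eigenvector for λ_1 ≈ 8.7913: v spans the null space of (Sigma - λ_1 I), whose rows are
  r_1 = (-2.7913, 2, 0),  r_2 = (2, -1.7913, 1),  r_3 = (0, 1, -2.7913).
  v is orthogonal to every row, so take v ∝ r_1 × r_2 = ((2)·(1) - (0)·(-1.7913), (0)·(2) - (-2.7913)·(1), (-2.7913)·(-1.7913) - (2)·(2)) ≈ (2, 2.7913, 1).
  Let u = (2, 2.7913, 1).
  ||u|| = √((2)² + (2.7913)² + (1)²) = √(12.7913) ≈ 3.5765,  v_1 = u/||u|| ≈ (0.5592, 0.7805, 0.2796) (||v_1|| = 1).

λ_1 = 8.7913,  λ_2 = 6,  λ_3 = 4.2087;  v_1 ≈ (0.5592, 0.7805, 0.2796)


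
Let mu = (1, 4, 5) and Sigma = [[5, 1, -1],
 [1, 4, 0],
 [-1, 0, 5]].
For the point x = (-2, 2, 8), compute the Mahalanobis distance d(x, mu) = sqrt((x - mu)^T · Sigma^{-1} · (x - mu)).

Step 1 — centre the observation: (x - mu) = (-3, -2, 3).

Step 2 — invert Sigma (cofactor / det for 3×3, or solve directly):
  Sigma^{-1} = [[0.2198, -0.0549, 0.044],
 [-0.0549, 0.2637, -0.011],
 [0.044, -0.011, 0.2088]].

Step 3 — form the quadratic (x - mu)^T · Sigma^{-1} · (x - mu):
  Sigma^{-1} · (x - mu) = (-0.4176, -0.3956, 0.5165).
  (x - mu)^T · [Sigma^{-1} · (x - mu)] = (-3)·(-0.4176) + (-2)·(-0.3956) + (3)·(0.5165) = 3.5934.

Step 4 — take square root: d = √(3.5934) ≈ 1.8956.

d(x, mu) = √(3.5934) ≈ 1.8956


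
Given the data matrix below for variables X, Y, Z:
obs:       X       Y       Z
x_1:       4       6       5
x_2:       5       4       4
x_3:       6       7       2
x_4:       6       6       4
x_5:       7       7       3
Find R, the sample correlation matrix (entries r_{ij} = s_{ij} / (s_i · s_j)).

Step 1 — column means:
  mean(X) = (4 + 5 + 6 + 6 + 7) / 5 = 28/5 = 5.6
  mean(Y) = (6 + 4 + 7 + 6 + 7) / 5 = 30/5 = 6
  mean(Z) = (5 + 4 + 2 + 4 + 3) / 5 = 18/5 = 3.6

Step 2 — sample variances and covariances s[i,j] = (1/(n-1)) · Σ_k (x_{k,i} - mean_i) · (x_{k,j} - mean_j), with n-1 = 4:
  s[X,X] = ((-1.6)·(-1.6) + (-0.6)·(-0.6) + (0.4)·(0.4) + (0.4)·(0.4) + (1.4)·(1.4)) / 4 = 5.2/4 = 1.3
  s[X,Y] = ((-1.6)·(0) + (-0.6)·(-2) + (0.4)·(1) + (0.4)·(0) + (1.4)·(1)) / 4 = 3/4 = 0.75
  s[X,Z] = ((-1.6)·(1.4) + (-0.6)·(0.4) + (0.4)·(-1.6) + (0.4)·(0.4) + (1.4)·(-0.6)) / 4 = -3.8/4 = -0.95
  s[Y,Y] = ((0)·(0) + (-2)·(-2) + (1)·(1) + (0)·(0) + (1)·(1)) / 4 = 6/4 = 1.5
  s[Y,Z] = ((0)·(1.4) + (-2)·(0.4) + (1)·(-1.6) + (0)·(0.4) + (1)·(-0.6)) / 4 = -3/4 = -0.75
  s[Z,Z] = ((1.4)·(1.4) + (0.4)·(0.4) + (-1.6)·(-1.6) + (0.4)·(0.4) + (-0.6)·(-0.6)) / 4 = 5.2/4 = 1.3
  Sample standard deviations s_i = √(s[i,i]):
  s(X) = √(1.3) = 1.1402
  s(Y) = √(1.5) = 1.2247
  s(Z) = √(1.3) = 1.1402

Step 3 — r_{ij} = s_{ij} / (s_i · s_j):
  r[X,X] = 1 (diagonal).
  r[X,Y] = 0.75 / (1.1402 · 1.2247) = 0.75 / 1.3964 = 0.5371
  r[X,Z] = -0.95 / (1.1402 · 1.1402) = -0.95 / 1.3 = -0.7308
  r[Y,Y] = 1 (diagonal).
  r[Y,Z] = -0.75 / (1.2247 · 1.1402) = -0.75 / 1.3964 = -0.5371
  r[Z,Z] = 1 (diagonal).

R is symmetric with unit diagonal. Assembling:

R = [[1, 0.5371, -0.7308],
 [0.5371, 1, -0.5371],
 [-0.7308, -0.5371, 1]]


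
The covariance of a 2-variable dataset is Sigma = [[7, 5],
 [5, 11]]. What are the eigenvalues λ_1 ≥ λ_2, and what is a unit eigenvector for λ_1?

Step 1 — characteristic polynomial of 2×2 Sigma:
  det(Sigma - λI) = λ² - trace · λ + det = 0.
  trace = 7 + 11 = 18, det = 7·11 - (5)² = 52.
Step 2 — discriminant:
  Δ = trace² - 4·det = 324 - 208 = 116.
Step 3 — eigenvalues:
  λ = (trace ± √Δ)/2 = (18 ± 10.7703)/2,
  λ_1 = 14.3852,  λ_2 = 3.6148.

Step 4 — unit eigenvector for λ_1: solve (Sigma - λ_1 I)v = 0. First row:
  (7 - 14.3852)·v_x + (5)·v_y = 0, i.e. (-7.3852)·v_x + (5)·v_y = 0,
  so v ∝ (b, λ_1 - a) = (5, 7.3852) = u.
  ||u|| = √((5)² + (7.3852)²) = √(79.5407) ≈ 8.9186,
  v_1 = u/||u|| ≈ (0.5606, 0.8281) (||v_1|| = 1).

λ_1 = 14.3852,  λ_2 = 3.6148;  v_1 ≈ (0.5606, 0.8281)


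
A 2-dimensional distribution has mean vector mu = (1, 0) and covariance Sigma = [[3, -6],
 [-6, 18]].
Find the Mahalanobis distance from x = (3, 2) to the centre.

Step 1 — centre the observation: (x - mu) = (2, 2).

Step 2 — invert Sigma. det(Sigma) = 3·18 - (-6)² = 18.
  Sigma^{-1} = (1/det) · [[d, -b], [-b, a]] = [[1, 0.3333],
 [0.3333, 0.1667]].

Step 3 — form the quadratic (x - mu)^T · Sigma^{-1} · (x - mu):
  Sigma^{-1} · (x - mu) = (2.6667, 1).
  (x - mu)^T · [Sigma^{-1} · (x - mu)] = (2)·(2.6667) + (2)·(1) = 7.3333.

Step 4 — take square root: d = √(7.3333) ≈ 2.708.

d(x, mu) = √(7.3333) ≈ 2.708


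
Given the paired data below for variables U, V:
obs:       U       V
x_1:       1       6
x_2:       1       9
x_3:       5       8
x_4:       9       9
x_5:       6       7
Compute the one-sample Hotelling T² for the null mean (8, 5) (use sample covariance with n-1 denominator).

Step 1 — sample mean vector:
  mean(U) = (1 + 1 + 5 + 9 + 6) / 5 = 22/5 = 4.4
  mean(V) = (6 + 9 + 8 + 9 + 7) / 5 = 39/5 = 7.8
  x̄ = (4.4, 7.8),  deviation x̄ - mu_0 = (4.4, 7.8) - (8, 5) = (-3.6, 2.8).

Step 2 — sample covariance matrix, S[i,j] = (1/(n-1)) · Σ_k (x_{k,i} - mean_i) · (x_{k,j} - mean_j), divisor n-1 = 4:
  S[U,U] = ((-3.4)·(-3.4) + (-3.4)·(-3.4) + (0.6)·(0.6) + (4.6)·(4.6) + (1.6)·(1.6)) / 4 = 47.2/4 = 11.8
  S[U,V] = ((-3.4)·(-1.8) + (-3.4)·(1.2) + (0.6)·(0.2) + (4.6)·(1.2) + (1.6)·(-0.8)) / 4 = 6.4/4 = 1.6
  S[V,V] = ((-1.8)·(-1.8) + (1.2)·(1.2) + (0.2)·(0.2) + (1.2)·(1.2) + (-0.8)·(-0.8)) / 4 = 6.8/4 = 1.7
  S = [[11.8, 1.6],
 [1.6, 1.7]].

Step 3 — invert S. det(S) = 11.8·1.7 - (1.6)² = 17.5.
  S^{-1} = (1/det) · [[d, -b], [-b, a]] = [[0.0971, -0.0914],
 [-0.0914, 0.6743]].

Step 4 — quadratic form (x̄ - mu_0)^T · S^{-1} · (x̄ - mu_0):
  S^{-1} · (x̄ - mu_0) = (-0.6057, 2.2171),
  (x̄ - mu_0)^T · [...] = (-3.6)·(-0.6057) + (2.8)·(2.2171) = 8.3886.

Step 5 — scale by n: T² = 5 · 8.3886 = 41.9429.

T² ≈ 41.9429


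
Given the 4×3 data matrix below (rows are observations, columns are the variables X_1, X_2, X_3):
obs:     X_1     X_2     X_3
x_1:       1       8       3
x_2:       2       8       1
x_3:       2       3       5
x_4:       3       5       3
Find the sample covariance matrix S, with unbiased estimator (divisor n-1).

Step 1 — column means:
  mean(X_1) = (1 + 2 + 2 + 3) / 4 = 8/4 = 2
  mean(X_2) = (8 + 8 + 3 + 5) / 4 = 24/4 = 6
  mean(X_3) = (3 + 1 + 5 + 3) / 4 = 12/4 = 3

Step 2 — sample covariance S[i,j] = (1/(n-1)) · Σ_k (x_{k,i} - mean_i) · (x_{k,j} - mean_j), with n-1 = 3.
  S[X_1,X_1] = ((-1)·(-1) + (0)·(0) + (0)·(0) + (1)·(1)) / 3 = 2/3 = 0.6667
  S[X_1,X_2] = ((-1)·(2) + (0)·(2) + (0)·(-3) + (1)·(-1)) / 3 = -3/3 = -1
  S[X_1,X_3] = ((-1)·(0) + (0)·(-2) + (0)·(2) + (1)·(0)) / 3 = 0/3 = 0
  S[X_2,X_2] = ((2)·(2) + (2)·(2) + (-3)·(-3) + (-1)·(-1)) / 3 = 18/3 = 6
  S[X_2,X_3] = ((2)·(0) + (2)·(-2) + (-3)·(2) + (-1)·(0)) / 3 = -10/3 = -3.3333
  S[X_3,X_3] = ((0)·(0) + (-2)·(-2) + (2)·(2) + (0)·(0)) / 3 = 8/3 = 2.6667

S is symmetric (S[j,i] = S[i,j]). Assembling:

S = [[0.6667, -1, 0],
 [-1, 6, -3.3333],
 [0, -3.3333, 2.6667]]


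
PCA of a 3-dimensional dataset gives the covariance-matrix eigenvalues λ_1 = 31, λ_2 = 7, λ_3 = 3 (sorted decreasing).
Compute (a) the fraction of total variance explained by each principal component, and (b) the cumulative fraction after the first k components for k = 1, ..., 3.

Step 1 — total variance = trace(Sigma) = Σ λ_i = 31 + 7 + 3 = 41.

Step 2 — fraction explained by component i = λ_i / Σ λ:
  PC1: 31/41 = 0.7561
  PC2: 7/41 = 0.1707
  PC3: 3/41 = 0.0732

Step 3 — cumulative fraction after k components = (λ_1 + ... + λ_k) / Σ λ:
  k = 1: 31/41 = 0.7561
  k = 2: (31 + 7)/41 = 38/41 = 0.9268
  k = 3: (31 + 7 + 3)/41 = 41/41 = 1

Summary (fraction, with percent):

explained: PC1 0.7561 (75.61%), PC2 0.1707 (17.07%), PC3 0.0732 (7.32%);  cumulative: 0.7561, 0.9268, 1


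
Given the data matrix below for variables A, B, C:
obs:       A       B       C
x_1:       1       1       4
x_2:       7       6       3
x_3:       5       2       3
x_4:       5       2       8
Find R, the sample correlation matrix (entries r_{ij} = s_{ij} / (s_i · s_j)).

Step 1 — column means:
  mean(A) = (1 + 7 + 5 + 5) / 4 = 18/4 = 4.5
  mean(B) = (1 + 6 + 2 + 2) / 4 = 11/4 = 2.75
  mean(C) = (4 + 3 + 3 + 8) / 4 = 18/4 = 4.5

Step 2 — sample variances and covariances s[i,j] = (1/(n-1)) · Σ_k (x_{k,i} - mean_i) · (x_{k,j} - mean_j), with n-1 = 3:
  s[A,A] = ((-3.5)·(-3.5) + (2.5)·(2.5) + (0.5)·(0.5) + (0.5)·(0.5)) / 3 = 19/3 = 6.3333
  s[A,B] = ((-3.5)·(-1.75) + (2.5)·(3.25) + (0.5)·(-0.75) + (0.5)·(-0.75)) / 3 = 13.5/3 = 4.5
  s[A,C] = ((-3.5)·(-0.5) + (2.5)·(-1.5) + (0.5)·(-1.5) + (0.5)·(3.5)) / 3 = -1/3 = -0.3333
  s[B,B] = ((-1.75)·(-1.75) + (3.25)·(3.25) + (-0.75)·(-0.75) + (-0.75)·(-0.75)) / 3 = 14.75/3 = 4.9167
  s[B,C] = ((-1.75)·(-0.5) + (3.25)·(-1.5) + (-0.75)·(-1.5) + (-0.75)·(3.5)) / 3 = -5.5/3 = -1.8333
  s[C,C] = ((-0.5)·(-0.5) + (-1.5)·(-1.5) + (-1.5)·(-1.5) + (3.5)·(3.5)) / 3 = 17/3 = 5.6667
  Sample standard deviations s_i = √(s[i,i]):
  s(A) = √(6.3333) = 2.5166
  s(B) = √(4.9167) = 2.2174
  s(C) = √(5.6667) = 2.3805

Step 3 — r_{ij} = s_{ij} / (s_i · s_j):
  r[A,A] = 1 (diagonal).
  r[A,B] = 4.5 / (2.5166 · 2.2174) = 4.5 / 5.5802 = 0.8064
  r[A,C] = -0.3333 / (2.5166 · 2.3805) = -0.3333 / 5.9907 = -0.0556
  r[B,B] = 1 (diagonal).
  r[B,C] = -1.8333 / (2.2174 · 2.3805) = -1.8333 / 5.2784 = -0.3473
  r[C,C] = 1 (diagonal).

R is symmetric with unit diagonal. Assembling:

R = [[1, 0.8064, -0.0556],
 [0.8064, 1, -0.3473],
 [-0.0556, -0.3473, 1]]


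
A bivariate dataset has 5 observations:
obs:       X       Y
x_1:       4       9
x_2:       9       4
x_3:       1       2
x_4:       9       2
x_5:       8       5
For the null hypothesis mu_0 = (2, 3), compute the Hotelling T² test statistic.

Step 1 — sample mean vector:
  mean(X) = (4 + 9 + 1 + 9 + 8) / 5 = 31/5 = 6.2
  mean(Y) = (9 + 4 + 2 + 2 + 5) / 5 = 22/5 = 4.4
  x̄ = (6.2, 4.4),  deviation x̄ - mu_0 = (6.2, 4.4) - (2, 3) = (4.2, 1.4).

Step 2 — sample covariance matrix, S[i,j] = (1/(n-1)) · Σ_k (x_{k,i} - mean_i) · (x_{k,j} - mean_j), divisor n-1 = 4:
  S[X,X] = ((-2.2)·(-2.2) + (2.8)·(2.8) + (-5.2)·(-5.2) + (2.8)·(2.8) + (1.8)·(1.8)) / 4 = 50.8/4 = 12.7
  S[X,Y] = ((-2.2)·(4.6) + (2.8)·(-0.4) + (-5.2)·(-2.4) + (2.8)·(-2.4) + (1.8)·(0.6)) / 4 = -4.4/4 = -1.1
  S[Y,Y] = ((4.6)·(4.6) + (-0.4)·(-0.4) + (-2.4)·(-2.4) + (-2.4)·(-2.4) + (0.6)·(0.6)) / 4 = 33.2/4 = 8.3
  S = [[12.7, -1.1],
 [-1.1, 8.3]].

Step 3 — invert S. det(S) = 12.7·8.3 - (-1.1)² = 104.2.
  S^{-1} = (1/det) · [[d, -b], [-b, a]] = [[0.0797, 0.0106],
 [0.0106, 0.1219]].

Step 4 — quadratic form (x̄ - mu_0)^T · S^{-1} · (x̄ - mu_0):
  S^{-1} · (x̄ - mu_0) = (0.3493, 0.215),
  (x̄ - mu_0)^T · [...] = (4.2)·(0.3493) + (1.4)·(0.215) = 1.7681.

Step 5 — scale by n: T² = 5 · 1.7681 = 8.8407.

T² ≈ 8.8407


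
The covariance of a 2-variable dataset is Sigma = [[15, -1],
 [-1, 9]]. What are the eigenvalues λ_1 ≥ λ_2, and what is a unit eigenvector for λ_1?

Step 1 — characteristic polynomial of 2×2 Sigma:
  det(Sigma - λI) = λ² - trace · λ + det = 0.
  trace = 15 + 9 = 24, det = 15·9 - (-1)² = 134.
Step 2 — discriminant:
  Δ = trace² - 4·det = 576 - 536 = 40.
Step 3 — eigenvalues:
  λ = (trace ± √Δ)/2 = (24 ± 6.3246)/2,
  λ_1 = 15.1623,  λ_2 = 8.8377.

Step 4 — unit eigenvector for λ_1: solve (Sigma - λ_1 I)v = 0. First row:
  (15 - 15.1623)·v_x + (-1)·v_y = 0, i.e. (-0.1623)·v_x + (-1)·v_y = 0,
  so v ∝ (b, λ_1 - a) = (-1, 0.1623); multiply by -1 so the first entry is positive: u = (1, -0.1623).
  ||u|| = √((1)² + (-0.1623)²) = √(1.0263) ≈ 1.0131,
  v_1 = u/||u|| ≈ (0.9871, -0.1602) (||v_1|| = 1).

λ_1 = 15.1623,  λ_2 = 8.8377;  v_1 ≈ (0.9871, -0.1602)


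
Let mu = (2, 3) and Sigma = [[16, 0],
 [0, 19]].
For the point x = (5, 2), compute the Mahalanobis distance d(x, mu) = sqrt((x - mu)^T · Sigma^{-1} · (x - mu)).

Step 1 — centre the observation: (x - mu) = (3, -1).

Step 2 — invert Sigma. det(Sigma) = 16·19 - (0)² = 304.
  Sigma^{-1} = (1/det) · [[d, -b], [-b, a]] = [[0.0625, 0],
 [0, 0.0526]].

Step 3 — form the quadratic (x - mu)^T · Sigma^{-1} · (x - mu):
  Sigma^{-1} · (x - mu) = (0.1875, -0.0526).
  (x - mu)^T · [Sigma^{-1} · (x - mu)] = (3)·(0.1875) + (-1)·(-0.0526) = 0.6151.

Step 4 — take square root: d = √(0.6151) ≈ 0.7843.

d(x, mu) = √(0.6151) ≈ 0.7843


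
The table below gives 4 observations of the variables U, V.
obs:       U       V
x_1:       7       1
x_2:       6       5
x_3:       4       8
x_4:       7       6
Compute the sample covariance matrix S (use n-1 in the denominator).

Step 1 — column means:
  mean(U) = (7 + 6 + 4 + 7) / 4 = 24/4 = 6
  mean(V) = (1 + 5 + 8 + 6) / 4 = 20/4 = 5

Step 2 — sample covariance S[i,j] = (1/(n-1)) · Σ_k (x_{k,i} - mean_i) · (x_{k,j} - mean_j), with n-1 = 3.
  S[U,U] = ((1)·(1) + (0)·(0) + (-2)·(-2) + (1)·(1)) / 3 = 6/3 = 2
  S[U,V] = ((1)·(-4) + (0)·(0) + (-2)·(3) + (1)·(1)) / 3 = -9/3 = -3
  S[V,V] = ((-4)·(-4) + (0)·(0) + (3)·(3) + (1)·(1)) / 3 = 26/3 = 8.6667

S is symmetric (S[j,i] = S[i,j]). Assembling:

S = [[2, -3],
 [-3, 8.6667]]


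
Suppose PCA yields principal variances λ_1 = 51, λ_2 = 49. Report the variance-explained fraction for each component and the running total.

Step 1 — total variance = trace(Sigma) = Σ λ_i = 51 + 49 = 100.

Step 2 — fraction explained by component i = λ_i / Σ λ:
  PC1: 51/100 = 0.51
  PC2: 49/100 = 0.49

Step 3 — cumulative fraction after k components = (λ_1 + ... + λ_k) / Σ λ:
  k = 1: 51/100 = 0.51
  k = 2: (51 + 49)/100 = 100/100 = 1

Summary (fraction, with percent):

explained: PC1 0.51 (51%), PC2 0.49 (49%);  cumulative: 0.51, 1


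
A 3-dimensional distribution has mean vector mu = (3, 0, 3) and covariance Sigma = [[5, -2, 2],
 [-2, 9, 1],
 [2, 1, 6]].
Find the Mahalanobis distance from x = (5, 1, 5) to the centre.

Step 1 — centre the observation: (x - mu) = (2, 1, 2).

Step 2 — invert Sigma (cofactor / det for 3×3, or solve directly):
  Sigma^{-1} = [[0.269, 0.0711, -0.1015],
 [0.0711, 0.132, -0.0457],
 [-0.1015, -0.0457, 0.2081]].

Step 3 — form the quadratic (x - mu)^T · Sigma^{-1} · (x - mu):
  Sigma^{-1} · (x - mu) = (0.4061, 0.1827, 0.1675).
  (x - mu)^T · [Sigma^{-1} · (x - mu)] = (2)·(0.4061) + (1)·(0.1827) + (2)·(0.1675) = 1.3299.

Step 4 — take square root: d = √(1.3299) ≈ 1.1532.

d(x, mu) = √(1.3299) ≈ 1.1532


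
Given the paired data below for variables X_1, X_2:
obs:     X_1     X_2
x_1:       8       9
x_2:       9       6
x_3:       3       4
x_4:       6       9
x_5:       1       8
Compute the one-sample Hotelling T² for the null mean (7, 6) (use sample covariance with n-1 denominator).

Step 1 — sample mean vector:
  mean(X_1) = (8 + 9 + 3 + 6 + 1) / 5 = 27/5 = 5.4
  mean(X_2) = (9 + 6 + 4 + 9 + 8) / 5 = 36/5 = 7.2
  x̄ = (5.4, 7.2),  deviation x̄ - mu_0 = (5.4, 7.2) - (7, 6) = (-1.6, 1.2).

Step 2 — sample covariance matrix, S[i,j] = (1/(n-1)) · Σ_k (x_{k,i} - mean_i) · (x_{k,j} - mean_j), divisor n-1 = 4:
  S[X_1,X_1] = ((2.6)·(2.6) + (3.6)·(3.6) + (-2.4)·(-2.4) + (0.6)·(0.6) + (-4.4)·(-4.4)) / 4 = 45.2/4 = 11.3
  S[X_1,X_2] = ((2.6)·(1.8) + (3.6)·(-1.2) + (-2.4)·(-3.2) + (0.6)·(1.8) + (-4.4)·(0.8)) / 4 = 5.6/4 = 1.4
  S[X_2,X_2] = ((1.8)·(1.8) + (-1.2)·(-1.2) + (-3.2)·(-3.2) + (1.8)·(1.8) + (0.8)·(0.8)) / 4 = 18.8/4 = 4.7
  S = [[11.3, 1.4],
 [1.4, 4.7]].

Step 3 — invert S. det(S) = 11.3·4.7 - (1.4)² = 51.15.
  S^{-1} = (1/det) · [[d, -b], [-b, a]] = [[0.0919, -0.0274],
 [-0.0274, 0.2209]].

Step 4 — quadratic form (x̄ - mu_0)^T · S^{-1} · (x̄ - mu_0):
  S^{-1} · (x̄ - mu_0) = (-0.1799, 0.3089),
  (x̄ - mu_0)^T · [...] = (-1.6)·(-0.1799) + (1.2)·(0.3089) = 0.6585.

Step 5 — scale by n: T² = 5 · 0.6585 = 3.2923.

T² ≈ 3.2923


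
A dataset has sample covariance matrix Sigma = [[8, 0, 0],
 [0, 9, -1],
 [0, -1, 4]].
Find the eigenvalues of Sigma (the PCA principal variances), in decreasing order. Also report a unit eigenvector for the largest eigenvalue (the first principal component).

Step 1 — characteristic polynomial p(λ) = det(λI - Sigma) = λ³ - tr·λ² + c_1·λ - det, where tr = trace, c_1 = sum of the principal 2×2 minors, det = det(Sigma):
  tr = 8 + 9 + 4 = 21,
  c_1 = (8·9 - (0)²) + (8·4 - (0)²) + (9·4 - (-1)²) = 72 + 32 + 35 = 139,
  det = 8·(9·4 - (-1)²) - (0)·((0)·4 - (-1)·(0)) + (0)·((0)·(-1) - 9·(0)) = 8·(35) - (0)·(0) + (0)·(0) = 280.
  So p(λ) = λ³ - 21λ² + 139λ - 280.
Step 2 — look for an integer root (rational root theorem: any rational root is an integer divisor of 280). Testing λ = 8:
  p(8) = 512 - 1344 + 1112 - 280 = 0  ✓
  Dividing out (λ - 8): p(λ) = (λ - 8)(λ² - 13λ + 35).
Step 3 — remaining eigenvalues from the quadratic λ² - 13λ + 35 = 0:
  Δ = 13² - 4·35 = 169 - 140 = 29,  λ = (13 ± √29)/2 = (13 ± 5.3852)/2 ≈ 9.1926 or 3.8074.
  Sorted: λ_1 = 9.1926,  λ_2 = 8,  λ_3 = 3.8074  (check: sum = 21 = tr ✓).

Step 4 — unit eigenvector for λ_1 ≈ 9.1926: v spans the null space of (Sigma - λ_1 I), whose rows are
  r_1 = (-1.1926, 0, 0),  r_2 = (0, -0.1926, -1),  r_3 = (0, -1, -5.1926).
  v is orthogonal to every row, so take v ∝ r_1 × r_2 = ((0)·(-1) - (0)·(-0.1926), (0)·(0) - (-1.1926)·(-1), (-1.1926)·(-0.1926) - (0)·(0)) ≈ (0, -1.1926, 0.2297).
  Rescale (multiply by -1 so the first nonzero entry is positive): u = (0, 1.1926, -0.2297).
  ||u|| = √((0)² + (1.1926)² + (-0.2297)²) = √(1.475) ≈ 1.2145,  v_1 = u/||u|| ≈ (0, 0.982, -0.1891) (||v_1|| = 1).

λ_1 = 9.1926,  λ_2 = 8,  λ_3 = 3.8074;  v_1 ≈ (0, 0.982, -0.1891)
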